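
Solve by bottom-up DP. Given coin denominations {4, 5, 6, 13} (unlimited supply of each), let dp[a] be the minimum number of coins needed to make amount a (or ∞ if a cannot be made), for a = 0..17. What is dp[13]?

1

 a  0  1  2  3  4  5  6  7  8  9 10 11 12 13 14 15 16 17
dp  0  -  -  -  1  1  1  -  2  2  2  2  2  1  3  3  3  2
(- denotes ∞ / unreachable)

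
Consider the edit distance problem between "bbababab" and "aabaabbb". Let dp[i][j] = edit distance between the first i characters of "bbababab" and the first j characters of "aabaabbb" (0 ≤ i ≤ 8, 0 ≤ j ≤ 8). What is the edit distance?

4

   ''  a  a  b  a  a  b  b  b
''  0  1  2  3  4  5  6  7  8
 b  1  1  2  2  3  4  5  6  7
 b  2  2  2  2  3  4  4  5  6
 a  3  2  2  3  2  3  4  5  6
 b  4  3  3  2  3  3  3  4  5
 a  5  4  3  3  2  3  4  4  5
 b  6  5  4  3  3  3  3  4  4
 a  7  6  5  4  3  3  4  4  5
 b  8  7  6  5  4  4  3  4  4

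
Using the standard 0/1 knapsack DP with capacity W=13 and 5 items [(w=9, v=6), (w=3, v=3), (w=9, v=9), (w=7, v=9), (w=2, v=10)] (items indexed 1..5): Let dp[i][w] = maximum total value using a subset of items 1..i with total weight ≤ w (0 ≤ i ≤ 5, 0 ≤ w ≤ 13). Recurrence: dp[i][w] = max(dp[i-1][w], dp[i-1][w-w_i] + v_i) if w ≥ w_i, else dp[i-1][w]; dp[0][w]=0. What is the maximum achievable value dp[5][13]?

22

i\w   0   1   2   3   4   5   6   7   8   9  10  11  12  13
  0   0   0   0   0   0   0   0   0   0   0   0   0   0   0
  1   0   0   0   0   0   0   0   0   0   6   6   6   6   6
  2   0   0   0   3   3   3   3   3   3   6   6   6   9   9
  3   0   0   0   3   3   3   3   3   3   9   9   9  12  12
  4   0   0   0   3   3   3   3   9   9   9  12  12  12  12
  5   0   0  10  10  10  13  13  13  13  19  19  19  22  22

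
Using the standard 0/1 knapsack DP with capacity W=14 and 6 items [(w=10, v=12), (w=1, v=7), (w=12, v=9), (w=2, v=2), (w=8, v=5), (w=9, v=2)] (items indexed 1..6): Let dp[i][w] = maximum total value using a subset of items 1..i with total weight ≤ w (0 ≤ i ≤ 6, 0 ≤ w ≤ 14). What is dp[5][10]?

i\w   0   1   2   3   4   5   6   7   8   9  10  11  12  13  14
  0   0   0   0   0   0   0   0   0   0   0   0   0   0   0   0
  1   0   0   0   0   0   0   0   0   0   0  12  12  12  12  12
  2   0   7   7   7   7   7   7   7   7   7  12  19  19  19  19
  3   0   7   7   7   7   7   7   7   7   7  12  19  19  19  19
  4   0   7   7   9   9   9   9   9   9   9  12  19  19  21  21
  5   0   7   7   9   9   9   9   9   9  12  12  19  19  21  21
  6   0   7   7   9   9   9   9   9   9  12  12  19  19  21  21

12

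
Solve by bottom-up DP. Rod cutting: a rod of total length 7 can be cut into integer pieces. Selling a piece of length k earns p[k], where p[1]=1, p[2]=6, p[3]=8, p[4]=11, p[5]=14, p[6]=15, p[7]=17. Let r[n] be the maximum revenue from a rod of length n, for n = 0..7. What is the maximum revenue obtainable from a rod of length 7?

   n    0    1    2    3    4    5    6    7
r[n]    0    1    6    8   12   14   18   20

20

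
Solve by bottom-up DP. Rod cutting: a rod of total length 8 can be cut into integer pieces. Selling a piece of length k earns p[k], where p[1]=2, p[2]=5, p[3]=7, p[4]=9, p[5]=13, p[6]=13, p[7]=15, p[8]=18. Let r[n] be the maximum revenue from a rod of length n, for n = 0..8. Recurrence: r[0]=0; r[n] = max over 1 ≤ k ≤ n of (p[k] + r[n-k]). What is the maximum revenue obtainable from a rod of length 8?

20

   n    0    1    2    3    4    5    6    7    8
r[n]    0    2    5    7   10   13   15   18   20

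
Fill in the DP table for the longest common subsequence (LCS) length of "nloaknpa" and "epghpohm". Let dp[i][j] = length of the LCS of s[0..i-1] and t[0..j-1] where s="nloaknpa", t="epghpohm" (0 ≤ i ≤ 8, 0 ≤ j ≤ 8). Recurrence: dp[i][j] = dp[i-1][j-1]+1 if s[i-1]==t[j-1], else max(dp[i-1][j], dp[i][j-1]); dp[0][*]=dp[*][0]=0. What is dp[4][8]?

   ''  e  p  g  h  p  o  h  m
''  0  0  0  0  0  0  0  0  0
 n  0  0  0  0  0  0  0  0  0
 l  0  0  0  0  0  0  0  0  0
 o  0  0  0  0  0  0  1  1  1
 a  0  0  0  0  0  0  1  1  1
 k  0  0  0  0  0  0  1  1  1
 n  0  0  0  0  0  0  1  1  1
 p  0  0  1  1  1  1  1  1  1
 a  0  0  1  1  1  1  1  1  1

1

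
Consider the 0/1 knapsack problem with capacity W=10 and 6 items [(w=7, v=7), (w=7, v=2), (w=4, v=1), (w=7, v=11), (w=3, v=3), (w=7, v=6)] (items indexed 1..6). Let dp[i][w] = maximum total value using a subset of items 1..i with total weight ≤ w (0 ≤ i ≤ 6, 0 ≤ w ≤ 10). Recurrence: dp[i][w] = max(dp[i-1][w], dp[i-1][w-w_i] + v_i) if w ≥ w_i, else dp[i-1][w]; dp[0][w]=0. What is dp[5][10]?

i\w   0   1   2   3   4   5   6   7   8   9  10
  0   0   0   0   0   0   0   0   0   0   0   0
  1   0   0   0   0   0   0   0   7   7   7   7
  2   0   0   0   0   0   0   0   7   7   7   7
  3   0   0   0   0   1   1   1   7   7   7   7
  4   0   0   0   0   1   1   1  11  11  11  11
  5   0   0   0   3   3   3   3  11  11  11  14
  6   0   0   0   3   3   3   3  11  11  11  14

14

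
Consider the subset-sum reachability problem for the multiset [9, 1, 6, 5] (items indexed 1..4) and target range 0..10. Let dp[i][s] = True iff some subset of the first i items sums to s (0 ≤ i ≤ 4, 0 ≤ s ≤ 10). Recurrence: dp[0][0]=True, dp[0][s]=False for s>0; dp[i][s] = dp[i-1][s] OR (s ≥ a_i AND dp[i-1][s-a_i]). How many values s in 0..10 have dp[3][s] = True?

6

i\s   0   1   2   3   4   5   6   7   8   9  10
  0   T   F   F   F   F   F   F   F   F   F   F
  1   T   F   F   F   F   F   F   F   F   T   F
  2   T   T   F   F   F   F   F   F   F   T   T
  3   T   T   F   F   F   F   T   T   F   T   T
  4   T   T   F   F   F   T   T   T   F   T   T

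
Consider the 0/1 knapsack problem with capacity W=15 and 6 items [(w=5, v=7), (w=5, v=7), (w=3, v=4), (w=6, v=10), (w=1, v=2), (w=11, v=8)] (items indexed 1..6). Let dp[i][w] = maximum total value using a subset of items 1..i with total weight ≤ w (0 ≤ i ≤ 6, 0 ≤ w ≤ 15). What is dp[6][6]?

i\w   0   1   2   3   4   5   6   7   8   9  10  11  12  13  14  15
  0   0   0   0   0   0   0   0   0   0   0   0   0   0   0   0   0
  1   0   0   0   0   0   7   7   7   7   7   7   7   7   7   7   7
  2   0   0   0   0   0   7   7   7   7   7  14  14  14  14  14  14
  3   0   0   0   4   4   7   7   7  11  11  14  14  14  18  18  18
  4   0   0   0   4   4   7  10  10  11  14  14  17  17  18  21  21
  5   0   2   2   4   6   7  10  12  12  14  16  17  19  19  21  23
  6   0   2   2   4   6   7  10  12  12  14  16  17  19  19  21  23

10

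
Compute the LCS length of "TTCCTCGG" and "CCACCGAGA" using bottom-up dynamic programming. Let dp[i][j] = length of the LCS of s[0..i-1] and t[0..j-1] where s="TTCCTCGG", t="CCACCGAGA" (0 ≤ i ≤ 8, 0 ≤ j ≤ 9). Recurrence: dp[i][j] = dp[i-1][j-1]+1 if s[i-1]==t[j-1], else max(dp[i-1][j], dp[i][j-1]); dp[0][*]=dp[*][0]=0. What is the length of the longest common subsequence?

5

   ''  C  C  A  C  C  G  A  G  A
''  0  0  0  0  0  0  0  0  0  0
 T  0  0  0  0  0  0  0  0  0  0
 T  0  0  0  0  0  0  0  0  0  0
 C  0  1  1  1  1  1  1  1  1  1
 C  0  1  2  2  2  2  2  2  2  2
 T  0  1  2  2  2  2  2  2  2  2
 C  0  1  2  2  3  3  3  3  3  3
 G  0  1  2  2  3  3  4  4  4  4
 G  0  1  2  2  3  3  4  4  5  5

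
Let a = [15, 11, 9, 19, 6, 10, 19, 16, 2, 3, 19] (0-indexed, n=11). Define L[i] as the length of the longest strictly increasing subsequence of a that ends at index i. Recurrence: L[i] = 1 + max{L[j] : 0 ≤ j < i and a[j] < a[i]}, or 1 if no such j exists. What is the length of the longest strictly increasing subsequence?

   i    0    1    2    3    4    5    6    7    8    9   10
a[i]   15   11    9   19    6   10   19   16    2    3   19
L[i]    1    1    1    2    1    2    3    3    1    2    4

4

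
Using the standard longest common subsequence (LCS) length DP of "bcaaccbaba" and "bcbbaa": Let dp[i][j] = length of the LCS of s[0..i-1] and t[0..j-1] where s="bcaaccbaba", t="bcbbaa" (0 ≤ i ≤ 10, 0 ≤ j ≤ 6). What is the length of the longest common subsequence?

5

   ''  b  c  b  b  a  a
''  0  0  0  0  0  0  0
 b  0  1  1  1  1  1  1
 c  0  1  2  2  2  2  2
 a  0  1  2  2  2  3  3
 a  0  1  2  2  2  3  4
 c  0  1  2  2  2  3  4
 c  0  1  2  2  2  3  4
 b  0  1  2  3  3  3  4
 a  0  1  2  3  3  4  4
 b  0  1  2  3  4  4  4
 a  0  1  2  3  4  5  5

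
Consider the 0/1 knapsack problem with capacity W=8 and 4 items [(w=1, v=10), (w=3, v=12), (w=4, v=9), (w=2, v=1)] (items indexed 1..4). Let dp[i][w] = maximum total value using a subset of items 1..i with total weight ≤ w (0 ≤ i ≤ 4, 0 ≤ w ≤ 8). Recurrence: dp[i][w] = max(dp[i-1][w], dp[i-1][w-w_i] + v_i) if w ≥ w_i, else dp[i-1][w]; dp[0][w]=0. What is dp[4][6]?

i\w   0   1   2   3   4   5   6   7   8
  0   0   0   0   0   0   0   0   0   0
  1   0  10  10  10  10  10  10  10  10
  2   0  10  10  12  22  22  22  22  22
  3   0  10  10  12  22  22  22  22  31
  4   0  10  10  12  22  22  23  23  31

23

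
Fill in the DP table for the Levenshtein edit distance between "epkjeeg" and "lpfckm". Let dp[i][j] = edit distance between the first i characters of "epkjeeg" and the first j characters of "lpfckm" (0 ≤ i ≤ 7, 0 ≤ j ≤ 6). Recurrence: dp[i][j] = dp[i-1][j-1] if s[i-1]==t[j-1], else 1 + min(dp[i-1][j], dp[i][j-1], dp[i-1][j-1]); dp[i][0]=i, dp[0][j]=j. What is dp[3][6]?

4

   ''  l  p  f  c  k  m
''  0  1  2  3  4  5  6
 e  1  1  2  3  4  5  6
 p  2  2  1  2  3  4  5
 k  3  3  2  2  3  3  4
 j  4  4  3  3  3  4  4
 e  5  5  4  4  4  4  5
 e  6  6  5  5  5  5  5
 g  7  7  6  6  6  6  6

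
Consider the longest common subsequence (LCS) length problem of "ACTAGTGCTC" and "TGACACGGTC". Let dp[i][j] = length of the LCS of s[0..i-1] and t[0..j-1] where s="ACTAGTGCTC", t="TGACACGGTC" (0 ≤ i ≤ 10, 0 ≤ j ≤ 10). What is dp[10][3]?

   ''  T  G  A  C  A  C  G  G  T  C
''  0  0  0  0  0  0  0  0  0  0  0
 A  0  0  0  1  1  1  1  1  1  1  1
 C  0  0  0  1  2  2  2  2  2  2  2
 T  0  1  1  1  2  2  2  2  2  3  3
 A  0  1  1  2  2  3  3  3  3  3  3
 G  0  1  2  2  2  3  3  4  4  4  4
 T  0  1  2  2  2  3  3  4  4  5  5
 G  0  1  2  2  2  3  3  4  5  5  5
 C  0  1  2  2  3  3  4  4  5  5  6
 T  0  1  2  2  3  3  4  4  5  6  6
 C  0  1  2  2  3  3  4  4  5  6  7

2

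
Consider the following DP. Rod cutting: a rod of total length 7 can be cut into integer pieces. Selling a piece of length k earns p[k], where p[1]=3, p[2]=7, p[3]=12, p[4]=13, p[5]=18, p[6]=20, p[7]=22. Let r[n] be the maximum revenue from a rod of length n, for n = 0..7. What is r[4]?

   n    0    1    2    3    4    5    6    7
r[n]    0    3    7   12   15   19   24   27

15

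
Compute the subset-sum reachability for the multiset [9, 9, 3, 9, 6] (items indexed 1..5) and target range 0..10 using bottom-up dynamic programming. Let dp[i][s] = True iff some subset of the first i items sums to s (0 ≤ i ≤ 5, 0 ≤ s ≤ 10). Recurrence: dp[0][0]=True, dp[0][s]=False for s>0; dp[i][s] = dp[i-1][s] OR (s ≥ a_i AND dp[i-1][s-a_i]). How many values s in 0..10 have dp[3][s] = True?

3

i\s   0   1   2   3   4   5   6   7   8   9  10
  0   T   F   F   F   F   F   F   F   F   F   F
  1   T   F   F   F   F   F   F   F   F   T   F
  2   T   F   F   F   F   F   F   F   F   T   F
  3   T   F   F   T   F   F   F   F   F   T   F
  4   T   F   F   T   F   F   F   F   F   T   F
  5   T   F   F   T   F   F   T   F   F   T   F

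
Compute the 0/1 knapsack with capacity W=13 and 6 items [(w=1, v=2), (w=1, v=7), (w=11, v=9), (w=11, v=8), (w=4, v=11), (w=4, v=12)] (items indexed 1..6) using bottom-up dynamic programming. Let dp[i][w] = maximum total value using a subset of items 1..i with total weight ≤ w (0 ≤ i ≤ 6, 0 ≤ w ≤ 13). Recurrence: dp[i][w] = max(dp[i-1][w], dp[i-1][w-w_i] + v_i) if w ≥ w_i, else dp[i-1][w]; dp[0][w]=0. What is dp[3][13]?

18

i\w   0   1   2   3   4   5   6   7   8   9  10  11  12  13
  0   0   0   0   0   0   0   0   0   0   0   0   0   0   0
  1   0   2   2   2   2   2   2   2   2   2   2   2   2   2
  2   0   7   9   9   9   9   9   9   9   9   9   9   9   9
  3   0   7   9   9   9   9   9   9   9   9   9   9  16  18
  4   0   7   9   9   9   9   9   9   9   9   9   9  16  18
  5   0   7   9   9  11  18  20  20  20  20  20  20  20  20
  6   0   7   9   9  12  19  21  21  23  30  32  32  32  32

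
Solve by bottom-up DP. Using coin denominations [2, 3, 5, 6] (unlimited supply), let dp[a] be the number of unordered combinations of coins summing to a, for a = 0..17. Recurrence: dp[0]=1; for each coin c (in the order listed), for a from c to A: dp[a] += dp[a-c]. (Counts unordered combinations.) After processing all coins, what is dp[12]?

8

after  coin     0     1     2     3     4     5     6     7     8     9    10    11    12    13    14    15    16    17
          2     1     0     1     0     1     0     1     0     1     0     1     0     1     0     1     0     1     0
          3     1     0     1     1     1     1     2     1     2     2     2     2     3     2     3     3     3     3
          5     1     0     1     1     1     2     2     2     3     3     4     4     5     5     6     7     7     8
          6     1     0     1     1     1     2     3     2     4     4     5     6     8     7    10    11    12    14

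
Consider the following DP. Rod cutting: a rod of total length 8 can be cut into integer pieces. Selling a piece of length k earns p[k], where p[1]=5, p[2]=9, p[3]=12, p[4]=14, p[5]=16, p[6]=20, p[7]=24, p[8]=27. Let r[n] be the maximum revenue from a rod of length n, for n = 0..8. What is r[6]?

   n    0    1    2    3    4    5    6    7    8
r[n]    0    5   10   15   20   25   30   35   40

30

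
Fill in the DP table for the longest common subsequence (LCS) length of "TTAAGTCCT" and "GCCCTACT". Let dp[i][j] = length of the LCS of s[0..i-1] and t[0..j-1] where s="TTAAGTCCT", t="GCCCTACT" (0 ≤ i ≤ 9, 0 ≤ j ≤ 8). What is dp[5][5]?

1

   ''  G  C  C  C  T  A  C  T
''  0  0  0  0  0  0  0  0  0
 T  0  0  0  0  0  1  1  1  1
 T  0  0  0  0  0  1  1  1  2
 A  0  0  0  0  0  1  2  2  2
 A  0  0  0  0  0  1  2  2  2
 G  0  1  1  1  1  1  2  2  2
 T  0  1  1  1  1  2  2  2  3
 C  0  1  2  2  2  2  2  3  3
 C  0  1  2  3  3  3  3  3  3
 T  0  1  2  3  3  4  4  4  4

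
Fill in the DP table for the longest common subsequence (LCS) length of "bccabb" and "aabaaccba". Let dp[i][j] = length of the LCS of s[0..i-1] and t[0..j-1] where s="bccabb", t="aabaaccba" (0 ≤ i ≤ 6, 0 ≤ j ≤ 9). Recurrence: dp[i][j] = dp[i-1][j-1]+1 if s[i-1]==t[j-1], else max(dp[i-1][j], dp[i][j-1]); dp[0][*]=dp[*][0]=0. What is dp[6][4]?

   ''  a  a  b  a  a  c  c  b  a
''  0  0  0  0  0  0  0  0  0  0
 b  0  0  0  1  1  1  1  1  1  1
 c  0  0  0  1  1  1  2  2  2  2
 c  0  0  0  1  1  1  2  3  3  3
 a  0  1  1  1  2  2  2  3  3  4
 b  0  1  1  2  2  2  2  3  4  4
 b  0  1  1  2  2  2  2  3  4  4

2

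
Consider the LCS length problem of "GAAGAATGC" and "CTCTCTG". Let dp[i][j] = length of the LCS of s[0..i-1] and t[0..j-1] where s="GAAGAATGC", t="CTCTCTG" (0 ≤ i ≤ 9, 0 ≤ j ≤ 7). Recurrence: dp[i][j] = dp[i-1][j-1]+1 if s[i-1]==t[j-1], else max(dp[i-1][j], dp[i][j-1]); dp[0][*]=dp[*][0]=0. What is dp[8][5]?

   ''  C  T  C  T  C  T  G
''  0  0  0  0  0  0  0  0
 G  0  0  0  0  0  0  0  1
 A  0  0  0  0  0  0  0  1
 A  0  0  0  0  0  0  0  1
 G  0  0  0  0  0  0  0  1
 A  0  0  0  0  0  0  0  1
 A  0  0  0  0  0  0  0  1
 T  0  0  1  1  1  1  1  1
 G  0  0  1  1  1  1  1  2
 C  0  1  1  2  2  2  2  2

1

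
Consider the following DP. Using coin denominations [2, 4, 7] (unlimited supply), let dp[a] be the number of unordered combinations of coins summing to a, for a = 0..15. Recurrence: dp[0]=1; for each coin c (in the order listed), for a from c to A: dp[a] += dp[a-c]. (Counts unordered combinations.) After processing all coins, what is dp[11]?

after  coin     0     1     2     3     4     5     6     7     8     9    10    11    12    13    14    15
          2     1     0     1     0     1     0     1     0     1     0     1     0     1     0     1     0
          4     1     0     1     0     2     0     2     0     3     0     3     0     4     0     4     0
          7     1     0     1     0     2     0     2     1     3     1     3     2     4     2     5     3

2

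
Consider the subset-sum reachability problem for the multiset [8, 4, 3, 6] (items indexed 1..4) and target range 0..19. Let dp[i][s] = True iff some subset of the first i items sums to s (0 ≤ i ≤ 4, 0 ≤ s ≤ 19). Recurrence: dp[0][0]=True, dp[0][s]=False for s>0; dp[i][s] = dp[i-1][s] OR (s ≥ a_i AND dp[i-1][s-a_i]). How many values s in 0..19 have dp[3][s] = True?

i\s   0   1   2   3   4   5   6   7   8   9  10  11  12  13  14  15  16  17  18  19
  0   T   F   F   F   F   F   F   F   F   F   F   F   F   F   F   F   F   F   F   F
  1   T   F   F   F   F   F   F   F   T   F   F   F   F   F   F   F   F   F   F   F
  2   T   F   F   F   T   F   F   F   T   F   F   F   T   F   F   F   F   F   F   F
  3   T   F   F   T   T   F   F   T   T   F   F   T   T   F   F   T   F   F   F   F
  4   T   F   F   T   T   F   T   T   T   T   T   T   T   T   T   T   F   T   T   F

8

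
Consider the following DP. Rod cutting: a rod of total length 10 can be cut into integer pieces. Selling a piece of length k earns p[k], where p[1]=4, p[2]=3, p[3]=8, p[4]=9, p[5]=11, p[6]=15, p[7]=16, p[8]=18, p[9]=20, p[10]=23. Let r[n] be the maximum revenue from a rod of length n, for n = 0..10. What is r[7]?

   n    0    1    2    3    4    5    6    7    8    9   10
r[n]    0    4    8   12   16   20   24   28   32   36   40

28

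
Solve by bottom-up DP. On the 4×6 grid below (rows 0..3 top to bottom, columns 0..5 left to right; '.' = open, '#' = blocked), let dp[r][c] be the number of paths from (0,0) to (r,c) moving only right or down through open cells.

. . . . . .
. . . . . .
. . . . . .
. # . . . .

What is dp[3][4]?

31

r\c   0   1   2   3   4   5
  0   1   1   1   1   1   1
  1   1   2   3   4   5   6
  2   1   3   6  10  15  21
  3   1   0   6  16  31  52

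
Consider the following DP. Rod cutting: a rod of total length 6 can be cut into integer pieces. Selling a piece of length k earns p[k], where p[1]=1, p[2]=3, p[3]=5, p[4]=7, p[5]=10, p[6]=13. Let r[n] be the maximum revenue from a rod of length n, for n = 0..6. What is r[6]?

13

   n    0    1    2    3    4    5    6
r[n]    0    1    3    5    7   10   13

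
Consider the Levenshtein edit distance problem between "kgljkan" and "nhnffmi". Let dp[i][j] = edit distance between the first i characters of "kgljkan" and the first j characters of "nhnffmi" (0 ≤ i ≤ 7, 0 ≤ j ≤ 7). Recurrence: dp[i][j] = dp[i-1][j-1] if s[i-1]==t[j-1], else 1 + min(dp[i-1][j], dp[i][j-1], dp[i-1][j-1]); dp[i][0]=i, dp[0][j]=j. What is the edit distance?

   ''  n  h  n  f  f  m  i
''  0  1  2  3  4  5  6  7
 k  1  1  2  3  4  5  6  7
 g  2  2  2  3  4  5  6  7
 l  3  3  3  3  4  5  6  7
 j  4  4  4  4  4  5  6  7
 k  5  5  5  5  5  5  6  7
 a  6  6  6  6  6  6  6  7
 n  7  6  7  6  7  7  7  7

7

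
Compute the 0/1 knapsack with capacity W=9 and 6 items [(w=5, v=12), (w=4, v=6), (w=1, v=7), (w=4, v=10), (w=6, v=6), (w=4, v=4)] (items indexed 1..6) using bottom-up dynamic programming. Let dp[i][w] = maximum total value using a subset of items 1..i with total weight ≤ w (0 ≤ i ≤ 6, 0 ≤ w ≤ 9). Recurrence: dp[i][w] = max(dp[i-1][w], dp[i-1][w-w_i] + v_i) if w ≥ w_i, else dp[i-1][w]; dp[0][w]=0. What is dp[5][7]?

i\w   0   1   2   3   4   5   6   7   8   9
  0   0   0   0   0   0   0   0   0   0   0
  1   0   0   0   0   0  12  12  12  12  12
  2   0   0   0   0   6  12  12  12  12  18
  3   0   7   7   7   7  13  19  19  19  19
  4   0   7   7   7  10  17  19  19  19  23
  5   0   7   7   7  10  17  19  19  19  23
  6   0   7   7   7  10  17  19  19  19  23

19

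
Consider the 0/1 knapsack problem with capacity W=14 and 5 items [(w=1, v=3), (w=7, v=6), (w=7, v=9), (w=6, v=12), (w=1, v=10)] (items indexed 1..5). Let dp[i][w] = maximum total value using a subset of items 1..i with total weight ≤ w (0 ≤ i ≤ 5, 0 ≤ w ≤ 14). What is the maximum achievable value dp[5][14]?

31

i\w   0   1   2   3   4   5   6   7   8   9  10  11  12  13  14
  0   0   0   0   0   0   0   0   0   0   0   0   0   0   0   0
  1   0   3   3   3   3   3   3   3   3   3   3   3   3   3   3
  2   0   3   3   3   3   3   3   6   9   9   9   9   9   9   9
  3   0   3   3   3   3   3   3   9  12  12  12  12  12  12  15
  4   0   3   3   3   3   3  12  15  15  15  15  15  15  21  24
  5   0  10  13  13  13  13  13  22  25  25  25  25  25  25  31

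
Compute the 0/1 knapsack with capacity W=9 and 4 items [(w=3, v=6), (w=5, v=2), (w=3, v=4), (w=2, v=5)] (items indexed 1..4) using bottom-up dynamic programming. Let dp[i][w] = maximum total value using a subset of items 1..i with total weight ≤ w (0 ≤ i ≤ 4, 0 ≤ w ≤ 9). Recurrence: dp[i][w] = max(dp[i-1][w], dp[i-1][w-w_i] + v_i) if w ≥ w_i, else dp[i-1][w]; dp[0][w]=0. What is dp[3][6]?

i\w   0   1   2   3   4   5   6   7   8   9
  0   0   0   0   0   0   0   0   0   0   0
  1   0   0   0   6   6   6   6   6   6   6
  2   0   0   0   6   6   6   6   6   8   8
  3   0   0   0   6   6   6  10  10  10  10
  4   0   0   5   6   6  11  11  11  15  15

10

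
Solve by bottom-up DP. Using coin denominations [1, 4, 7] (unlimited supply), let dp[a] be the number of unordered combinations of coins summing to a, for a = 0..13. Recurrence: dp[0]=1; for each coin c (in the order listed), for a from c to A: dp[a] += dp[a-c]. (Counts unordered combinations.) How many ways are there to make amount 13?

6

after  coin     0     1     2     3     4     5     6     7     8     9    10    11    12    13
          1     1     1     1     1     1     1     1     1     1     1     1     1     1     1
          4     1     1     1     1     2     2     2     2     3     3     3     3     4     4
          7     1     1     1     1     2     2     2     3     4     4     4     5     6     6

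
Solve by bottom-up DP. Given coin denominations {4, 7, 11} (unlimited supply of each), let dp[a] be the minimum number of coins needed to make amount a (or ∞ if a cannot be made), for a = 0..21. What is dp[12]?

 a  0  1  2  3  4  5  6  7  8  9 10 11 12 13 14 15 16 17 18 19 20 21
dp  0  -  -  -  1  -  -  1  2  -  -  1  3  -  2  2  4  -  2  3  5  3
(- denotes ∞ / unreachable)

3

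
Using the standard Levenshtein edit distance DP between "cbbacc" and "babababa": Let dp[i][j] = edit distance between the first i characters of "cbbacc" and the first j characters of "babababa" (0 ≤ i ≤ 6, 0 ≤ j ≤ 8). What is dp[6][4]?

   ''  b  a  b  a  b  a  b  a
''  0  1  2  3  4  5  6  7  8
 c  1  1  2  3  4  5  6  7  8
 b  2  1  2  2  3  4  5  6  7
 b  3  2  2  2  3  3  4  5  6
 a  4  3  2  3  2  3  3  4  5
 c  5  4  3  3  3  3  4  4  5
 c  6  5  4  4  4  4  4  5  5

4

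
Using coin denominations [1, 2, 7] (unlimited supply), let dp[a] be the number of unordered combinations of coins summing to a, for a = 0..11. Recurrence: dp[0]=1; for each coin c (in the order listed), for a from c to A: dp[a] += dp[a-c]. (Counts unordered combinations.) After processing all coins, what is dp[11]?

9

after  coin     0     1     2     3     4     5     6     7     8     9    10    11
          1     1     1     1     1     1     1     1     1     1     1     1     1
          2     1     1     2     2     3     3     4     4     5     5     6     6
          7     1     1     2     2     3     3     4     5     6     7     8     9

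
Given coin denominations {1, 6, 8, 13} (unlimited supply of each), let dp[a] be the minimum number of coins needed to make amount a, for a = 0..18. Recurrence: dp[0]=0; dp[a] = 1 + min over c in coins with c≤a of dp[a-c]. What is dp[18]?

 a  0  1  2  3  4  5  6  7  8  9 10 11 12 13 14 15 16 17 18
dp  0  1  2  3  4  5  1  2  1  2  3  4  2  1  2  3  2  3  3

3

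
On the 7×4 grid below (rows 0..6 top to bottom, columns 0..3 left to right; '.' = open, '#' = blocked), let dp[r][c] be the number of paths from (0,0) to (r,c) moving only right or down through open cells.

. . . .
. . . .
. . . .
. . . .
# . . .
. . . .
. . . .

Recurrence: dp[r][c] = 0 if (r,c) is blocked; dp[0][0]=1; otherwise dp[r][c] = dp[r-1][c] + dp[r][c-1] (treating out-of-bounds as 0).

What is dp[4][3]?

r\c   0   1   2   3
  0   1   1   1   1
  1   1   2   3   4
  2   1   3   6  10
  3   1   4  10  20
  4   0   4  14  34
  5   0   4  18  52
  6   0   4  22  74

34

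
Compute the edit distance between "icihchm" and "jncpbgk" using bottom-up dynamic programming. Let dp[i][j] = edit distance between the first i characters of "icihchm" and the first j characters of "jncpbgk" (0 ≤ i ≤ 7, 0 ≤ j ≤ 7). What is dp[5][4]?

   ''  j  n  c  p  b  g  k
''  0  1  2  3  4  5  6  7
 i  1  1  2  3  4  5  6  7
 c  2  2  2  2  3  4  5  6
 i  3  3  3  3  3  4  5  6
 h  4  4  4  4  4  4  5  6
 c  5  5  5  4  5  5  5  6
 h  6  6  6  5  5  6  6  6
 m  7  7  7  6  6  6  7  7

5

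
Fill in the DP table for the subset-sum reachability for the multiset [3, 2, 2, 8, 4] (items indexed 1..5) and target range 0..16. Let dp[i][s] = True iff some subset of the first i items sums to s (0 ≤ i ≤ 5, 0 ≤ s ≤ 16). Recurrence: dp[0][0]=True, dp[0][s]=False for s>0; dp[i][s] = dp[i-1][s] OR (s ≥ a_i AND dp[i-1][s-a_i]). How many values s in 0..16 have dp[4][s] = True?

i\s   0   1   2   3   4   5   6   7   8   9  10  11  12  13  14  15  16
  0   T   F   F   F   F   F   F   F   F   F   F   F   F   F   F   F   F
  1   T   F   F   T   F   F   F   F   F   F   F   F   F   F   F   F   F
  2   T   F   T   T   F   T   F   F   F   F   F   F   F   F   F   F   F
  3   T   F   T   T   T   T   F   T   F   F   F   F   F   F   F   F   F
  4   T   F   T   T   T   T   F   T   T   F   T   T   T   T   F   T   F
  5   T   F   T   T   T   T   T   T   T   T   T   T   T   T   T   T   T

12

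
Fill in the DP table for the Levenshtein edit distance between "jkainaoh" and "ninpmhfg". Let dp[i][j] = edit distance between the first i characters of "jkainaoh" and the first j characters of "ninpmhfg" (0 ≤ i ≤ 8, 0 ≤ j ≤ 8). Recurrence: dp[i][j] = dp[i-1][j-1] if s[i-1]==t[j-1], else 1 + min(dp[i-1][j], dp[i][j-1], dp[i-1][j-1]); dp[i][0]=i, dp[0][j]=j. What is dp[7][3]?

5

   ''  n  i  n  p  m  h  f  g
''  0  1  2  3  4  5  6  7  8
 j  1  1  2  3  4  5  6  7  8
 k  2  2  2  3  4  5  6  7  8
 a  3  3  3  3  4  5  6  7  8
 i  4  4  3  4  4  5  6  7  8
 n  5  4  4  3  4  5  6  7  8
 a  6  5  5  4  4  5  6  7  8
 o  7  6  6  5  5  5  6  7  8
 h  8  7  7  6  6  6  5  6  7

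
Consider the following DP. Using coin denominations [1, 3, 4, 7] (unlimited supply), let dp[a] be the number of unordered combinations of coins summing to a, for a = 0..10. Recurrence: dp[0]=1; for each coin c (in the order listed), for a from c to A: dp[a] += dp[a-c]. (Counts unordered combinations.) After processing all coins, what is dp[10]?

10

after  coin     0     1     2     3     4     5     6     7     8     9    10
          1     1     1     1     1     1     1     1     1     1     1     1
          3     1     1     1     2     2     2     3     3     3     4     4
          4     1     1     1     2     3     3     4     5     6     7     8
          7     1     1     1     2     3     3     4     6     7     8    10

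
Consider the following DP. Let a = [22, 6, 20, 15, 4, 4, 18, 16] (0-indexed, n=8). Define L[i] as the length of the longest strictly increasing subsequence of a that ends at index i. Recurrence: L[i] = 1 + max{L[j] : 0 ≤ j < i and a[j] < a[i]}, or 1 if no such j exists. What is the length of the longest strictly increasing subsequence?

   i    0    1    2    3    4    5    6    7
a[i]   22    6   20   15    4    4   18   16
L[i]    1    1    2    2    1    1    3    3

3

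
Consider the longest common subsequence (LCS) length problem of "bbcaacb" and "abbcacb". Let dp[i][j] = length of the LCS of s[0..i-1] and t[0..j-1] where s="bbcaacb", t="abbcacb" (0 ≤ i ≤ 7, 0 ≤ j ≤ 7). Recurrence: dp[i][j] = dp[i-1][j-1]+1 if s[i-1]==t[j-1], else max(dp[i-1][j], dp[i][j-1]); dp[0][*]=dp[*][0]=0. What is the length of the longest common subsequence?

6

   ''  a  b  b  c  a  c  b
''  0  0  0  0  0  0  0  0
 b  0  0  1  1  1  1  1  1
 b  0  0  1  2  2  2  2  2
 c  0  0  1  2  3  3  3  3
 a  0  1  1  2  3  4  4  4
 a  0  1  1  2  3  4  4  4
 c  0  1  1  2  3  4  5  5
 b  0  1  2  2  3  4  5  6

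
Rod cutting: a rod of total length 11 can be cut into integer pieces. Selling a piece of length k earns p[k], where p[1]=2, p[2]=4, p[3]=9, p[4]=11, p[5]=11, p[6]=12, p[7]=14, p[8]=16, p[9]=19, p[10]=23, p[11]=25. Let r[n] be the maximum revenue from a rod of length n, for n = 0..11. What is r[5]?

   n    0    1    2    3    4    5    6    7    8    9   10   11
r[n]    0    2    4    9   11   13   18   20   22   27   29   31

13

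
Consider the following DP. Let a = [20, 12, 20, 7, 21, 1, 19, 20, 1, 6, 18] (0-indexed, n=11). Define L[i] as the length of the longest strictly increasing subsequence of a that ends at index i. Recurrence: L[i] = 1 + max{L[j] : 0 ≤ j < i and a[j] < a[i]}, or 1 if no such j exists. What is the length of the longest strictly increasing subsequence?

3

   i    0    1    2    3    4    5    6    7    8    9   10
a[i]   20   12   20    7   21    1   19   20    1    6   18
L[i]    1    1    2    1    3    1    2    3    1    2    3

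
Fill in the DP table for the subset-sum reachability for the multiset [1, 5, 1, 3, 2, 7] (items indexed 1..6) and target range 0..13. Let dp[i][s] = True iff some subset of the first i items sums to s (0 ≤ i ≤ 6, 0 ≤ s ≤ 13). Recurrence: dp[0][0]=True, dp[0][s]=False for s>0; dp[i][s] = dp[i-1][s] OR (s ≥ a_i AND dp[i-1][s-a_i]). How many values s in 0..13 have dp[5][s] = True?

i\s   0   1   2   3   4   5   6   7   8   9  10  11  12  13
  0   T   F   F   F   F   F   F   F   F   F   F   F   F   F
  1   T   T   F   F   F   F   F   F   F   F   F   F   F   F
  2   T   T   F   F   F   T   T   F   F   F   F   F   F   F
  3   T   T   T   F   F   T   T   T   F   F   F   F   F   F
  4   T   T   T   T   T   T   T   T   T   T   T   F   F   F
  5   T   T   T   T   T   T   T   T   T   T   T   T   T   F
  6   T   T   T   T   T   T   T   T   T   T   T   T   T   T

13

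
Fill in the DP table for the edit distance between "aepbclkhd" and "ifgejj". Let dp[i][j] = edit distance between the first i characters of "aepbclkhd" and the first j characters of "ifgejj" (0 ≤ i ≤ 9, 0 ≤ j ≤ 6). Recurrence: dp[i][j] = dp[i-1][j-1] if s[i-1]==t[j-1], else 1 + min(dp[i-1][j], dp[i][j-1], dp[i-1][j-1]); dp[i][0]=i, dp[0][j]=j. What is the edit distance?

   ''  i  f  g  e  j  j
''  0  1  2  3  4  5  6
 a  1  1  2  3  4  5  6
 e  2  2  2  3  3  4  5
 p  3  3  3  3  4  4  5
 b  4  4  4  4  4  5  5
 c  5  5  5  5  5  5  6
 l  6  6  6  6  6  6  6
 k  7  7  7  7  7  7  7
 h  8  8  8  8  8  8  8
 d  9  9  9  9  9  9  9

9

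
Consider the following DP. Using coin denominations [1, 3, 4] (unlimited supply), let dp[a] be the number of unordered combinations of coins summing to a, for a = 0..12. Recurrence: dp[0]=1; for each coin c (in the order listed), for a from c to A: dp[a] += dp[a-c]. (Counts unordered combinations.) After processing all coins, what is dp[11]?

after  coin     0     1     2     3     4     5     6     7     8     9    10    11    12
          1     1     1     1     1     1     1     1     1     1     1     1     1     1
          3     1     1     1     2     2     2     3     3     3     4     4     4     5
          4     1     1     1     2     3     3     4     5     6     7     8     9    11

9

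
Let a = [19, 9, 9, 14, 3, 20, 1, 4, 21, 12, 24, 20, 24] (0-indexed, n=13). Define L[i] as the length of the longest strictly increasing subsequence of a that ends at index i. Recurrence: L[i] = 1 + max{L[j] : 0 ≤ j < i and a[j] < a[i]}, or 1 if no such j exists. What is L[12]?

   i    0    1    2    3    4    5    6    7    8    9   10   11   12
a[i]   19    9    9   14    3   20    1    4   21   12   24   20   24
L[i]    1    1    1    2    1    3    1    2    4    3    5    4    5

5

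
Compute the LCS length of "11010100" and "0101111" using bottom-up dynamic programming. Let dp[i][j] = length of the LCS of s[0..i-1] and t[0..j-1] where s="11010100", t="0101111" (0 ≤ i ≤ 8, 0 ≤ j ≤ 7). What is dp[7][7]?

4

   ''  0  1  0  1  1  1  1
''  0  0  0  0  0  0  0  0
 1  0  0  1  1  1  1  1  1
 1  0  0  1  1  2  2  2  2
 0  0  1  1  2  2  2  2  2
 1  0  1  2  2  3  3  3  3
 0  0  1  2  3  3  3  3  3
 1  0  1  2  3  4  4  4  4
 0  0  1  2  3  4  4  4  4
 0  0  1  2  3  4  4  4  4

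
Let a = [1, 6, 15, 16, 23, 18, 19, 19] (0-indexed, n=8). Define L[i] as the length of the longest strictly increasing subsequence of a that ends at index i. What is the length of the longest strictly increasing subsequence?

6

   i    0    1    2    3    4    5    6    7
a[i]    1    6   15   16   23   18   19   19
L[i]    1    2    3    4    5    5    6    6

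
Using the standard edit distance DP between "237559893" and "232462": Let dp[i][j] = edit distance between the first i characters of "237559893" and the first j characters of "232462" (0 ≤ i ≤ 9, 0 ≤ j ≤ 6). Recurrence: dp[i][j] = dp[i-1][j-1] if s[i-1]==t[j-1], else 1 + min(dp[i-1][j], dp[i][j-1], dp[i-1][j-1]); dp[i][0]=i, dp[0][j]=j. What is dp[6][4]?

   ''  2  3  2  4  6  2
''  0  1  2  3  4  5  6
 2  1  0  1  2  3  4  5
 3  2  1  0  1  2  3  4
 7  3  2  1  1  2  3  4
 5  4  3  2  2  2  3  4
 5  5  4  3  3  3  3  4
 9  6  5  4  4  4  4  4
 8  7  6  5  5  5  5  5
 9  8  7  6  6  6  6  6
 3  9  8  7  7  7  7  7

4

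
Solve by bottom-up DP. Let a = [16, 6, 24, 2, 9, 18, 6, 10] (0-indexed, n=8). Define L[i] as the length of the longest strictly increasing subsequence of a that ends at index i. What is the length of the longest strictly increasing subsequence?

3

   i    0    1    2    3    4    5    6    7
a[i]   16    6   24    2    9   18    6   10
L[i]    1    1    2    1    2    3    2    3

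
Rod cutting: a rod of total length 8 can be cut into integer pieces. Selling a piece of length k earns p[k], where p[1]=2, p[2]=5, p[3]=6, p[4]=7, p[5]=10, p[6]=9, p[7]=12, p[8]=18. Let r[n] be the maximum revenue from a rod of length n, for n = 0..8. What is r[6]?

   n    0    1    2    3    4    5    6    7    8
r[n]    0    2    5    7   10   12   15   17   20

15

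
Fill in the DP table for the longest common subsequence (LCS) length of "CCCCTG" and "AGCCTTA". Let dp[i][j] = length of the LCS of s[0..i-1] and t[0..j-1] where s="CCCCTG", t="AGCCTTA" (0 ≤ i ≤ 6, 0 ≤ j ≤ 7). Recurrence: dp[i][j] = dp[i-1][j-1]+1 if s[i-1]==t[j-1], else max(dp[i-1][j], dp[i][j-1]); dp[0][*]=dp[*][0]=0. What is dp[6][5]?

   ''  A  G  C  C  T  T  A
''  0  0  0  0  0  0  0  0
 C  0  0  0  1  1  1  1  1
 C  0  0  0  1  2  2  2  2
 C  0  0  0  1  2  2  2  2
 C  0  0  0  1  2  2  2  2
 T  0  0  0  1  2  3  3  3
 G  0  0  1  1  2  3  3  3

3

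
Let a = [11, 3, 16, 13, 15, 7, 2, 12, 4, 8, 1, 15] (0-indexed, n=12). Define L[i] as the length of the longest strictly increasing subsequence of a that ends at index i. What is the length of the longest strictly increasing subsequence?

4

   i    0    1    2    3    4    5    6    7    8    9   10   11
a[i]   11    3   16   13   15    7    2   12    4    8    1   15
L[i]    1    1    2    2    3    2    1    3    2    3    1    4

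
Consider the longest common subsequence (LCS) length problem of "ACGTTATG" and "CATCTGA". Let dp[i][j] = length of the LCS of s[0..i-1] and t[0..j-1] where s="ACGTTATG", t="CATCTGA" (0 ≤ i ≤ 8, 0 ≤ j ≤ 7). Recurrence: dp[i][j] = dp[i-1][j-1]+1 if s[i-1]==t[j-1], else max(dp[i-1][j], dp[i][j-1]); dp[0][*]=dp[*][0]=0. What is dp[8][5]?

   ''  C  A  T  C  T  G  A
''  0  0  0  0  0  0  0  0
 A  0  0  1  1  1  1  1  1
 C  0  1  1  1  2  2  2  2
 G  0  1  1  1  2  2  3  3
 T  0  1  1  2  2  3  3  3
 T  0  1  1  2  2  3  3  3
 A  0  1  2  2  2  3  3  4
 T  0  1  2  3  3  3  3  4
 G  0  1  2  3  3  3  4  4

3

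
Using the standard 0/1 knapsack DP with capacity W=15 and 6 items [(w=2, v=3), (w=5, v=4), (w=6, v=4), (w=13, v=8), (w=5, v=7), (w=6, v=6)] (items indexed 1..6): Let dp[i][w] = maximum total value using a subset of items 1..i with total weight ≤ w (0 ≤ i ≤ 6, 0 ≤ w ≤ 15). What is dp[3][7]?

7

i\w   0   1   2   3   4   5   6   7   8   9  10  11  12  13  14  15
  0   0   0   0   0   0   0   0   0   0   0   0   0   0   0   0   0
  1   0   0   3   3   3   3   3   3   3   3   3   3   3   3   3   3
  2   0   0   3   3   3   4   4   7   7   7   7   7   7   7   7   7
  3   0   0   3   3   3   4   4   7   7   7   7   8   8  11  11  11
  4   0   0   3   3   3   4   4   7   7   7   7   8   8  11  11  11
  5   0   0   3   3   3   7   7  10  10  10  11  11  14  14  14  14
  6   0   0   3   3   3   7   7  10  10  10  11  13  14  16  16  16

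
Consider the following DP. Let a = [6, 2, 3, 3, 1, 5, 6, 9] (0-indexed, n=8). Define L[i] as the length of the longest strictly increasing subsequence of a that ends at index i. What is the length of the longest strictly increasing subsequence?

   i    0    1    2    3    4    5    6    7
a[i]    6    2    3    3    1    5    6    9
L[i]    1    1    2    2    1    3    4    5

5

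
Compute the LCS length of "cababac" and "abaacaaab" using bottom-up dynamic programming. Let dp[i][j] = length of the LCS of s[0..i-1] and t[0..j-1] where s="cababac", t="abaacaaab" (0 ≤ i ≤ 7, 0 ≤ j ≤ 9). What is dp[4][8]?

   ''  a  b  a  a  c  a  a  a  b
''  0  0  0  0  0  0  0  0  0  0
 c  0  0  0  0  0  1  1  1  1  1
 a  0  1  1  1  1  1  2  2  2  2
 b  0  1  2  2  2  2  2  2  2  3
 a  0  1  2  3  3  3  3  3  3  3
 b  0  1  2  3  3  3  3  3  3  4
 a  0  1  2  3  4  4  4  4  4  4
 c  0  1  2  3  4  5  5  5  5  5

3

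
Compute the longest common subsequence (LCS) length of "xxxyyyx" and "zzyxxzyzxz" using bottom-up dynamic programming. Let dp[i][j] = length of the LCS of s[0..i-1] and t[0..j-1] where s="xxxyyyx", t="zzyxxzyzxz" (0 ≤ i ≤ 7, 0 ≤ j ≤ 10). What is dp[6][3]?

   ''  z  z  y  x  x  z  y  z  x  z
''  0  0  0  0  0  0  0  0  0  0  0
 x  0  0  0  0  1  1  1  1  1  1  1
 x  0  0  0  0  1  2  2  2  2  2  2
 x  0  0  0  0  1  2  2  2  2  3  3
 y  0  0  0  1  1  2  2  3  3  3  3
 y  0  0  0  1  1  2  2  3  3  3  3
 y  0  0  0  1  1  2  2  3  3  3  3
 x  0  0  0  1  2  2  2  3  3  4  4

1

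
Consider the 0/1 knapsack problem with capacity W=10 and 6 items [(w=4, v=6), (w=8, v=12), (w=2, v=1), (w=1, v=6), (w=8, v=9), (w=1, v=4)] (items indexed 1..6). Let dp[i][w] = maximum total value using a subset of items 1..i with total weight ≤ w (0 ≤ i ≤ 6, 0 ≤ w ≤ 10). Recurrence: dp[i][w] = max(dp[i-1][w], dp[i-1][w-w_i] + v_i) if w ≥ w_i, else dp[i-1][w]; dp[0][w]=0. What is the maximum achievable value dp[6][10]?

i\w   0   1   2   3   4   5   6   7   8   9  10
  0   0   0   0   0   0   0   0   0   0   0   0
  1   0   0   0   0   6   6   6   6   6   6   6
  2   0   0   0   0   6   6   6   6  12  12  12
  3   0   0   1   1   6   6   7   7  12  12  13
  4   0   6   6   7   7  12  12  13  13  18  18
  5   0   6   6   7   7  12  12  13  13  18  18
  6   0   6  10  10  11  12  16  16  17  18  22

22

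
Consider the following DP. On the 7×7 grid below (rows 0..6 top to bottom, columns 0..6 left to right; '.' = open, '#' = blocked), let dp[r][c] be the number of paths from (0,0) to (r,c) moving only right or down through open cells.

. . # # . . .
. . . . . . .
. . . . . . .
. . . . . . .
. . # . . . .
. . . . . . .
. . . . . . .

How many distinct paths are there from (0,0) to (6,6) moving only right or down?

r\c   0   1   2   3   4   5   6
  0   1   1   0   0   0   0   0
  1   1   2   2   2   2   2   2
  2   1   3   5   7   9  11  13
  3   1   4   9  16  25  36  49
  4   1   5   0  16  41  77 126
  5   1   6   6  22  63 140 266
  6   1   7  13  35  98 238 504

504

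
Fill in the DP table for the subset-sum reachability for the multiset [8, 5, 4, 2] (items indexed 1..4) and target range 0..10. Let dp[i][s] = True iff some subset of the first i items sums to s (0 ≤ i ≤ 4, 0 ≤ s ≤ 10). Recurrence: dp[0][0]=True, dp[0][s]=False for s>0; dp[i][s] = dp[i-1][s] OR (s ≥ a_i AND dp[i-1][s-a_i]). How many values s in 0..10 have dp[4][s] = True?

i\s   0   1   2   3   4   5   6   7   8   9  10
  0   T   F   F   F   F   F   F   F   F   F   F
  1   T   F   F   F   F   F   F   F   T   F   F
  2   T   F   F   F   F   T   F   F   T   F   F
  3   T   F   F   F   T   T   F   F   T   T   F
  4   T   F   T   F   T   T   T   T   T   T   T

9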